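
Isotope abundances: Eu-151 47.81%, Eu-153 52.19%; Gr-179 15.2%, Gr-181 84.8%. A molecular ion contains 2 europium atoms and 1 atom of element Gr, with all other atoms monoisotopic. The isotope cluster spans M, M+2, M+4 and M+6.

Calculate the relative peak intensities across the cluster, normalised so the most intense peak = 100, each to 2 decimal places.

7.48 : 58.05 : 100.00 : 49.72

Europium pattern (n=2): 0.22857961 : 0.49904078 : 0.27237961
Element Gr pattern (n=1): 0.1520 : 0.8480
Convolve the two distributions (both contribute in 2-u steps):
  M: 0.22857961×0.1520 = 0.034744
  M+2: 0.22857961×0.8480 + 0.49904078×0.1520 = 0.269690
  M+4: 0.49904078×0.8480 + 0.27237961×0.1520 = 0.464588
  M+6: 0.27237961×0.8480 = 0.230978
Scale to base peak (0.464588) = 100: 7.48 : 58.05 : 100.00 : 49.72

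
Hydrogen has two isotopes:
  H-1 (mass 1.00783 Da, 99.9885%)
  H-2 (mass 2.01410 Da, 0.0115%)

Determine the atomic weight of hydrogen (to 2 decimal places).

Weight each isotope mass by its fractional abundance: 0.999885 × 1.00783 + 0.000115 × 2.01410
= 1.007714 + 0.000232 = 1.007946 Da

1.01 Da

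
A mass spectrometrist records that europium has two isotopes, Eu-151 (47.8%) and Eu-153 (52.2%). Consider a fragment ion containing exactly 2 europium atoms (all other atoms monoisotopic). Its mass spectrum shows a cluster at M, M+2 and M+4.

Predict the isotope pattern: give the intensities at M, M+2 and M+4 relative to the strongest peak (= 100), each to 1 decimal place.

The 2 Eu atoms are independent, so intensities follow the terms of (0.478 + 0.522)^2.
P(M) = 0.478^2 = 0.228484
P(M+2) = 2 × 0.478^1 × 0.522^1 = 0.499032
P(M+4) = 0.522^2 = 0.272484
The M+2 peak is largest (0.499032); scaling to 100 gives 45.8 : 100.0 : 54.6.

45.8 : 100.0 : 54.6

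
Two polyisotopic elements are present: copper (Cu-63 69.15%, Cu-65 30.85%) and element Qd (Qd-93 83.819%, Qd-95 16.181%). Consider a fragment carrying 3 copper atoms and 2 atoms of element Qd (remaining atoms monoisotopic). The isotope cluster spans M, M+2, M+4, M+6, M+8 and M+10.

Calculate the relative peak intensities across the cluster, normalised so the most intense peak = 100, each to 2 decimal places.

57.99 : 100.00 : 66.75 : 21.41 : 3.28 : 0.19

Copper pattern (n=3): 0.33065611 : 0.44254842 : 0.19743483 : 0.02936064
Element Qd pattern (n=2): 0.70256248 : 0.27125505 : 0.02618248
Convolve the two distributions (both contribute in 2-u steps):
  M: 0.33065611×0.70256248 = 0.232307
  M+2: 0.33065611×0.27125505 + 0.44254842×0.70256248 = 0.400610
  M+4: 0.33065611×0.02618248 + 0.44254842×0.27125505 + 0.19743483×0.70256248 = 0.267411
  M+6: 0.44254842×0.02618248 + 0.19743483×0.27125505 + 0.02936064×0.70256248 = 0.085770
  M+8: 0.19743483×0.02618248 + 0.02936064×0.27125505 = 0.013134
  M+10: 0.02936064×0.02618248 = 0.000769
Scale to base peak (0.400610) = 100: 57.99 : 100.00 : 66.75 : 21.41 : 3.28 : 0.19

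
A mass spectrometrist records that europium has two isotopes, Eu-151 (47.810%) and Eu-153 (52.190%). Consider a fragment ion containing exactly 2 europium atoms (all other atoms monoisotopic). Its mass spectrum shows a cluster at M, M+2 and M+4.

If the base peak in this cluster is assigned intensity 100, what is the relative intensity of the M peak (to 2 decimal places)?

Term probabilities: M 0.2286, M+2 0.4990, M+4 0.2724. Base peak = M+2.
P(M+2) = C(2,1) × 0.47810^1 × 0.52190^1 = 2 × 0.4781 × 0.5219 = 0.499041 (base)
P(M) = C(2,0) × 0.47810^2 × 0.52190^0 = 1 × 0.22857961 × 1.0000 = 0.228580
Relative intensity = 0.228580 / 0.499041 × 100 = 45.80

45.80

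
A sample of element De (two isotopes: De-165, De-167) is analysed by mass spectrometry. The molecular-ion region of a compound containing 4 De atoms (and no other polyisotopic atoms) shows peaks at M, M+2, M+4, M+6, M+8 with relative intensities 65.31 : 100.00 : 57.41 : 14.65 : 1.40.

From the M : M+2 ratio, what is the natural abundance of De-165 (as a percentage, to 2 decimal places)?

72.32%

Write p for the De-165 fraction. I(M+2)/I(M) = [C(4,1)·p^3·(1−p)] / p^4 = 4·(1−p)/p = 100.00/65.31 = 1.5312
(1−p)/p = 1.5312/4 = 0.3828  ⇒  p = 1/(1 + 0.3828) = 0.7232
De-165: 72.32%, De-167: 27.68%.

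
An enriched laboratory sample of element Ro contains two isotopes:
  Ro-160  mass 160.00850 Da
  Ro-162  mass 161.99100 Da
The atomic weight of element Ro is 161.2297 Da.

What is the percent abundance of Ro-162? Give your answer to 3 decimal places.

61.599%

Writing the weighted mean with unknown fraction x of Ro-160:
160.00850·x + 161.99100·(1 − x) = 161.2297
(160.00850 − 161.99100)·x = 161.2297 − 161.99100
x = -0.76130 / -1.98250 = 0.38401 → 38.401% Ro-160, 61.599% Ro-162.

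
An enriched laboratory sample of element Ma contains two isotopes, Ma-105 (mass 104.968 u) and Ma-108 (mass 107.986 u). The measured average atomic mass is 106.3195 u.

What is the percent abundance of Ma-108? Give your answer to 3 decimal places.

Let x be the fractional abundance of Ma-105; then Ma-108 has abundance 1 − x.
104.968·x + 107.986·(1 − x) = 106.3195
(104.968 − 107.986)·x = 106.3195 − 107.986
x = -1.6665 / -3.018 = 0.55219 → 55.219% Ma-105, 44.781% Ma-108.

44.781%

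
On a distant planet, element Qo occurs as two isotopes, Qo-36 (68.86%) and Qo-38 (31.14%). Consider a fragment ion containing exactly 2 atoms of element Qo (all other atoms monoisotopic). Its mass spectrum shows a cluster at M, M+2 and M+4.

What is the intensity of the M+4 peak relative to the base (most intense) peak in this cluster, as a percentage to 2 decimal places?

Binomial terms of (0.6886 + 0.3114)^2: M 0.4742, M+2 0.4289, M+4 0.0970 → M is the base peak.
P(M) = C(2,0) × 0.6886^2 × 0.3114^0 = 1 × 0.47416996 × 1.0000 = 0.474170 (base)
P(M+4) = C(2,2) × 0.6886^0 × 0.3114^2 = 1 × 1.0000 × 0.09696996 = 0.096970
Relative intensity = 0.096970 / 0.474170 × 100 = 20.45

20.45%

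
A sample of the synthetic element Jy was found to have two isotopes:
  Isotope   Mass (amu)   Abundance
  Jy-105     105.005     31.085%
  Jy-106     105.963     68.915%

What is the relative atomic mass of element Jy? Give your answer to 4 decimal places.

105.6652 amu

Average mass = Σ (abundance × isotope mass) = 0.31085 × 105.005 + 0.68915 × 105.963
= 32.64080 + 73.02440 = 105.66520 amu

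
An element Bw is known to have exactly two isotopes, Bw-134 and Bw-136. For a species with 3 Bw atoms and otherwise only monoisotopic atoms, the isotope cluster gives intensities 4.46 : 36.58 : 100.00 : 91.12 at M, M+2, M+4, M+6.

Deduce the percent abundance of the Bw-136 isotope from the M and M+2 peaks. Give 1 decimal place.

73.2%

Let p = fractional abundance of Bw-134. I(M+2)/I(M) = [C(3,1)·p^2·(1−p)] / p^3 = 3·(1−p)/p = 36.58/4.46 = 8.2018
(1−p)/p = 8.2018/3 = 2.7339  ⇒  p = 1/(1 + 2.7339) = 0.2678
Bw-134: 26.8%, Bw-136: 73.2%.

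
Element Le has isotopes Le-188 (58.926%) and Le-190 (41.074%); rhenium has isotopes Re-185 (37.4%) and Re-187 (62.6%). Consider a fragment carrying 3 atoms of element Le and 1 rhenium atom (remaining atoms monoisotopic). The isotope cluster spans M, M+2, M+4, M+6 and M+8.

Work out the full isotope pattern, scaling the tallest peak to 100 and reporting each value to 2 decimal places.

Element Le pattern (n=3): 0.20460719 : 0.42786048 : 0.29823747 : 0.06929486
Rhenium pattern (n=1): 0.3740 : 0.6260
Convolve the two distributions (both contribute in 2-u steps):
  M: 0.20460719×0.3740 = 0.076523
  M+2: 0.20460719×0.6260 + 0.42786048×0.3740 = 0.288104
  M+4: 0.42786048×0.6260 + 0.29823747×0.3740 = 0.379381
  M+6: 0.29823747×0.6260 + 0.06929486×0.3740 = 0.212613
  M+8: 0.06929486×0.6260 = 0.043379
Scale to base peak (0.379381) = 100: 20.17 : 75.94 : 100.00 : 56.04 : 11.43

20.17 : 75.94 : 100.00 : 56.04 : 11.43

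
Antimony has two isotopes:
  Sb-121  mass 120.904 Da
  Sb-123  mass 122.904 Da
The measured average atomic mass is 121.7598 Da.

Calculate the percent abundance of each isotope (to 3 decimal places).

Sb-121: 57.210%, Sb-123: 42.790%

Writing the weighted mean with unknown fraction x of Sb-121:
120.904·x + 122.904·(1 − x) = 121.7598
(120.904 − 122.904)·x = 121.7598 − 122.904
x = -1.1442 / -2.000 = 0.57210 → 57.210% Sb-121, 42.790% Sb-123.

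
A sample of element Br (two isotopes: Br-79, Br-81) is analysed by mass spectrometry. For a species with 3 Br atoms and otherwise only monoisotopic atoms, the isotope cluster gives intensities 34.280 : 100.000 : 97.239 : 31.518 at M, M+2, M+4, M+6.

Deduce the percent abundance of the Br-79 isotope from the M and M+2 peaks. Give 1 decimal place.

50.7%

Let p = fractional abundance of Br-79. I(M+2)/I(M) = [C(3,1)·p^2·(1−p)] / p^3 = 3·(1−p)/p = 100.000/34.280 = 2.9172
(1−p)/p = 2.9172/3 = 0.9724  ⇒  p = 1/(1 + 0.9724) = 0.5070
Br-79: 50.7%, Br-81: 49.3%.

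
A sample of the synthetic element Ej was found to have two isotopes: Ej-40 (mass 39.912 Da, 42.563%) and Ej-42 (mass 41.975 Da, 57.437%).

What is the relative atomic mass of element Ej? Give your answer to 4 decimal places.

Weight each isotope mass by its fractional abundance: 0.42563 × 39.912 + 0.57437 × 41.975
= 16.98774 + 24.10918 = 41.09692 Da

41.0969 Da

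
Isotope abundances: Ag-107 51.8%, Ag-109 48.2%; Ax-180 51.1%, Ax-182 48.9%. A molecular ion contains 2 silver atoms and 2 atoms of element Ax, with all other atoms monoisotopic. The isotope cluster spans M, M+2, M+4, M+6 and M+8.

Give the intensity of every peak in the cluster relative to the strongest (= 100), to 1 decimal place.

Silver pattern (n=2): 0.268324 : 0.499352 : 0.232324
Element Ax pattern (n=2): 0.261121 : 0.499758 : 0.239121
Convolve the two distributions (both contribute in 2-u steps):
  M: 0.268324×0.261121 = 0.070065
  M+2: 0.268324×0.499758 + 0.499352×0.261121 = 0.264488
  M+4: 0.268324×0.239121 + 0.499352×0.499758 + 0.232324×0.261121 = 0.374382
  M+6: 0.499352×0.239121 + 0.232324×0.499758 = 0.235511
  M+8: 0.232324×0.239121 = 0.055554
Scale to base peak (0.374382) = 100: 18.7 : 70.6 : 100.0 : 62.9 : 14.8

18.7 : 70.6 : 100.0 : 62.9 : 14.8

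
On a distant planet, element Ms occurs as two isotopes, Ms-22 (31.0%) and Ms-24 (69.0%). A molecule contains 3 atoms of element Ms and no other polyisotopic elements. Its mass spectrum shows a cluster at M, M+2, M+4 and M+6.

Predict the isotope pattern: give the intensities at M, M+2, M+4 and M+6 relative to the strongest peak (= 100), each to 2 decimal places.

Expanding (0.310 + 0.690)^3:
P(M) = 0.310^3 = 0.029791
P(M+2) = 3 × 0.310^2 × 0.690^1 = 0.198927
P(M+4) = 3 × 0.310^1 × 0.690^2 = 0.442773
P(M+6) = 0.690^3 = 0.328509
The M+4 peak is largest (0.442773); scaling to 100 gives 6.73 : 44.93 : 100.00 : 74.19.

6.73 : 44.93 : 100.00 : 74.19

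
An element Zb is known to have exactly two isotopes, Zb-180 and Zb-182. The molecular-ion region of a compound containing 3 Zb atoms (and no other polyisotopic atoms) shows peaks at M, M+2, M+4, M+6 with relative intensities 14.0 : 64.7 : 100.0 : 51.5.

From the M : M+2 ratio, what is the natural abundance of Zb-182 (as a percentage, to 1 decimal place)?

If p is the fraction of Zb that is Zb-180, then I(M+2)/I(M) = [C(3,1)·p^2·(1−p)] / p^3 = 3·(1−p)/p = 64.7/14.0 = 4.6214
(1−p)/p = 4.6214/3 = 1.5405  ⇒  p = 1/(1 + 1.5405) = 0.3936
Zb-180: 39.4%, Zb-182: 60.6%.

60.6%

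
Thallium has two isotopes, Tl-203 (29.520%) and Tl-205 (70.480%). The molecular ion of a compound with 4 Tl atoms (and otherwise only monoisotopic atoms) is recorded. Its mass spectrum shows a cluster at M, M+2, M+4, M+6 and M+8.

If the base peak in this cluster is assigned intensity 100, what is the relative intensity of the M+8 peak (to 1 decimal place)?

59.7

(0.29520 + 0.70480)^4 gives M 0.0076, M+2 0.0725, M+4 0.2597, M+6 0.4134, M+8 0.2468; the largest is M+6.
P(M+6) = C(4,3) × 0.29520^1 × 0.70480^3 = 4 × 0.2952 × 0.35010449 = 0.413403 (base)
P(M+8) = C(4,4) × 0.29520^0 × 0.70480^4 = 1 × 1.0000 × 0.24675365 = 0.246754
Relative intensity = 0.246754 / 0.413403 × 100 = 59.7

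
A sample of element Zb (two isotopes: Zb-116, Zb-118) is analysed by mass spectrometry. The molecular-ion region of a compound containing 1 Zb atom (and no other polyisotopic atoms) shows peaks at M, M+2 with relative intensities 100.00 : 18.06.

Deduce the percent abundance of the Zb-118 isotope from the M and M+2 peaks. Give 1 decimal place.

15.3%

Let p = fractional abundance of Zb-116. I(M+2)/I(M) = [C(1,1)·p^0·(1−p)] / p^1 = 1·(1−p)/p = 18.06/100.00 = 0.1806
(1−p)/p = 0.1806/1 = 0.1806  ⇒  p = 1/(1 + 0.1806) = 0.8470
Zb-116: 84.7%, Zb-118: 15.3%.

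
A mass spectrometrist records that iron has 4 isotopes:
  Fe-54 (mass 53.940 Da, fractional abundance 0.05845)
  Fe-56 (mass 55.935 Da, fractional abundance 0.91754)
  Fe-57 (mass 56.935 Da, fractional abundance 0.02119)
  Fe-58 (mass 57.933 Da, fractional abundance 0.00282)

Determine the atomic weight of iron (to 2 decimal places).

55.85 Da

Weight each isotope mass by its fractional abundance: 0.05845 × 53.940 + 0.91754 × 55.935 + 0.02119 × 56.935 + 0.00282 × 57.933
= 3.1528 + 51.3226 + 1.2065 + 0.1634 = 55.8453 Da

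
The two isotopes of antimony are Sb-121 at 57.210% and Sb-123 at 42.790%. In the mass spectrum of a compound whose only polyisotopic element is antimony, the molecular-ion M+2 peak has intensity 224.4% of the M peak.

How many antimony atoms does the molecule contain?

3

The M+2/M ratio from n Sb atoms is n · q/p = n · 0.42790/0.57210.
n = 2.244 × 0.57210/0.42790 = 3.00 ≈ 3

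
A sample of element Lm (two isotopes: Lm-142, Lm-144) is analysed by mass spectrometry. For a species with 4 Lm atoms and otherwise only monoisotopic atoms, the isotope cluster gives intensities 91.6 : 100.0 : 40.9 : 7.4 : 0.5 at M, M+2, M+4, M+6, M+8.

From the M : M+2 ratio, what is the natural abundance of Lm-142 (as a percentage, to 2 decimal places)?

Write p for the Lm-142 fraction. I(M+2)/I(M) = [C(4,1)·p^3·(1−p)] / p^4 = 4·(1−p)/p = 100.0/91.6 = 1.0917
(1−p)/p = 1.0917/4 = 0.2729  ⇒  p = 1/(1 + 0.2729) = 0.7856
Lm-142: 78.56%, Lm-144: 21.44%.

78.56%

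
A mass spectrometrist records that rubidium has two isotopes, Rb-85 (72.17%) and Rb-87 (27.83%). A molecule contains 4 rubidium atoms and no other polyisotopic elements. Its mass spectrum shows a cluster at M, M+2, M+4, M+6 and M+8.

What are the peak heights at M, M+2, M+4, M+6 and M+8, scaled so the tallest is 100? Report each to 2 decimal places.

64.83 : 100.00 : 57.84 : 14.87 : 1.43

Expanding (0.7217 + 0.2783)^4:
P(M) = 0.7217^4 = 0.271286
P(M+2) = 4 × 0.7217^3 × 0.2783^1 = 0.418450
P(M+4) = 6 × 0.7217^2 × 0.2783^2 = 0.242042
P(M+6) = 4 × 0.7217^1 × 0.2783^3 = 0.062224
P(M+8) = 0.2783^4 = 0.005999
The M+2 peak is largest (0.418450); scaling to 100 gives 64.83 : 100.00 : 57.84 : 14.87 : 1.43.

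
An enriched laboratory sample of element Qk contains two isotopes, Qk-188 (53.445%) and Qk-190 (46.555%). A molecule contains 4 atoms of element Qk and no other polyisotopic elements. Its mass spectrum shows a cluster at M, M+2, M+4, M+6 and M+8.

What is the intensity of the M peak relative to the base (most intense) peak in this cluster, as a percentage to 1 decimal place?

Term probabilities: M 0.0816, M+2 0.2843, M+4 0.3714, M+6 0.2157, M+8 0.0470. Base peak = M+4.
P(M+4) = C(4,2) × 0.53445^2 × 0.46555^2 = 6 × 0.2856368 × 0.2167368 = 0.371448 (base)
P(M) = C(4,0) × 0.53445^4 × 0.46555^0 = 1 × 0.08158838 × 1.0000 = 0.081588
Relative intensity = 0.081588 / 0.371448 × 100 = 22.0

22.0%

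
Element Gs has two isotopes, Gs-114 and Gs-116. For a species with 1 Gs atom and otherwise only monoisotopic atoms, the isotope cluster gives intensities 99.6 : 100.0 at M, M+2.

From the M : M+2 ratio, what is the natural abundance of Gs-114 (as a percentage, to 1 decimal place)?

49.9%

Let p = fractional abundance of Gs-114. I(M+2)/I(M) = [C(1,1)·p^0·(1−p)] / p^1 = 1·(1−p)/p = 100.0/99.6 = 1.0040
(1−p)/p = 1.0040/1 = 1.0040  ⇒  p = 1/(1 + 1.0040) = 0.4990
Gs-114: 49.9%, Gs-116: 50.1%.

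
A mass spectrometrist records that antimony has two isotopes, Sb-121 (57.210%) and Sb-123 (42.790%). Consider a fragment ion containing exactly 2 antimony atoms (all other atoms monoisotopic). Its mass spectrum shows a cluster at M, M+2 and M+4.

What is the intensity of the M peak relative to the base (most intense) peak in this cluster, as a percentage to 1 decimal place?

66.8%

Binomial terms of (0.57210 + 0.42790)^2: M 0.3273, M+2 0.4896, M+4 0.1831 → M+2 is the base peak.
P(M+2) = C(2,1) × 0.57210^1 × 0.42790^1 = 2 × 0.5721 × 0.4279 = 0.489603 (base)
P(M) = C(2,0) × 0.57210^2 × 0.42790^0 = 1 × 0.32729841 × 1.0000 = 0.327298
Relative intensity = 0.327298 / 0.489603 × 100 = 66.8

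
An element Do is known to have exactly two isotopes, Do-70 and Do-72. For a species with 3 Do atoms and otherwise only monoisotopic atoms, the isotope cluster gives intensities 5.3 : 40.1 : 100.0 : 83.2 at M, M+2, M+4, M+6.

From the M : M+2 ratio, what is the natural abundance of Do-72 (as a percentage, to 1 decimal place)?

Let p = fractional abundance of Do-70. I(M+2)/I(M) = [C(3,1)·p^2·(1−p)] / p^3 = 3·(1−p)/p = 40.1/5.3 = 7.5660
(1−p)/p = 7.5660/3 = 2.5220  ⇒  p = 1/(1 + 2.5220) = 0.2839
Do-70: 28.4%, Do-72: 71.6%.

71.6%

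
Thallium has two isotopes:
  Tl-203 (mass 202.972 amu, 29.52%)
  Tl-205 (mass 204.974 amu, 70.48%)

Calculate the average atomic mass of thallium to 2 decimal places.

Weight each isotope mass by its fractional abundance: 0.2952 × 202.972 + 0.7048 × 204.974
= 59.9173 + 144.4657 = 204.3830 amu

204.38 amu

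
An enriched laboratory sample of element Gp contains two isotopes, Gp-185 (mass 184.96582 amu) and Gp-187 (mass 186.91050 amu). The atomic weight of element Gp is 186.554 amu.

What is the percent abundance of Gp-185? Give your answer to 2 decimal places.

18.33%

Writing the weighted mean with unknown fraction x of Gp-185:
184.96582·x + 186.91050·(1 − x) = 186.554
(184.96582 − 186.91050)·x = 186.554 − 186.91050
x = -0.35650 / -1.94468 = 0.18332 → 18.33% Gp-185, 81.67% Gp-187.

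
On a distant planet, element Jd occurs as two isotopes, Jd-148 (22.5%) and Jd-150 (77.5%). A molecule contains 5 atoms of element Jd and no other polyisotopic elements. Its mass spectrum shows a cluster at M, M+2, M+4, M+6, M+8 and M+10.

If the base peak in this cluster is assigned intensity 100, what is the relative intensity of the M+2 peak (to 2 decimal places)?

2.45

(0.225 + 0.775)^5 gives M 0.0006, M+2 0.0099, M+4 0.0684, M+6 0.2357, M+8 0.4058, M+10 0.2796; the largest is M+8.
P(M+8) = C(5,4) × 0.225^1 × 0.775^4 = 5 × 0.2250 × 0.36075039 = 0.405844 (base)
P(M+2) = C(5,1) × 0.225^4 × 0.775^1 = 5 × 0.00256289 × 0.7750 = 0.009931
Relative intensity = 0.009931 / 0.405844 × 100 = 2.45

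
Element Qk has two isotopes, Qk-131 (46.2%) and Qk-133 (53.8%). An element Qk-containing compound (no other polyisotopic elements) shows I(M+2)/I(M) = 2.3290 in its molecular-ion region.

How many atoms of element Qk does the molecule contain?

2

With n Qk atoms, P(M+2)/P(M) = C(n,1)·p^(n−1)q / p^n = n·q/p = n · 0.538/0.462.
n = 2.3290 × 0.462/0.538 = 2.00 ≈ 2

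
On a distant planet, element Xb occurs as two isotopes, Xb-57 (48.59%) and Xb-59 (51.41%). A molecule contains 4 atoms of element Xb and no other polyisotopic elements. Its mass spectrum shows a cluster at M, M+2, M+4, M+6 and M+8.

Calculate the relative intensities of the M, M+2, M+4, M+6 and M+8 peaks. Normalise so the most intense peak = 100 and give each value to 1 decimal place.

Each Xb atom is independently Xb-57 (p = 0.4859) or Xb-59 (q = 0.5141); the cluster is the binomial expansion (p + q)^4.
P(M) = 0.4859^4 = 0.055743
P(M+2) = 4 × 0.4859^3 × 0.5141^1 = 0.235911
P(M+4) = 6 × 0.4859^2 × 0.5141^2 = 0.374404
P(M+6) = 4 × 0.4859^1 × 0.5141^3 = 0.264089
P(M+8) = 0.5141^4 = 0.069854
The M+4 peak is largest (0.374404); scaling to 100 gives 14.9 : 63.0 : 100.0 : 70.5 : 18.7.

14.9 : 63.0 : 100.0 : 70.5 : 18.7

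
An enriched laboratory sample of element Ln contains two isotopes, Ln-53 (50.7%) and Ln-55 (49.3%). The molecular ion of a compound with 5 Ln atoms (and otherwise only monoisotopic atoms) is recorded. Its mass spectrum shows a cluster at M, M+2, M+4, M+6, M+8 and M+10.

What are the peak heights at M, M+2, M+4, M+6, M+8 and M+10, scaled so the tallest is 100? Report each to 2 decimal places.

The 5 Ln atoms are independent, so intensities follow the terms of (0.507 + 0.493)^5.
P(M) = 0.507^5 = 0.033500
P(M+2) = 5 × 0.507^4 × 0.493^1 = 0.162873
P(M+4) = 10 × 0.507^3 × 0.493^2 = 0.316751
P(M+6) = 10 × 0.507^2 × 0.493^3 = 0.308004
P(M+8) = 5 × 0.507^1 × 0.493^4 = 0.149750
P(M+10) = 0.493^5 = 0.029123
The M+4 peak is largest (0.316751); scaling to 100 gives 10.58 : 51.42 : 100.00 : 97.24 : 47.28 : 9.19.

10.58 : 51.42 : 100.00 : 97.24 : 47.28 : 9.19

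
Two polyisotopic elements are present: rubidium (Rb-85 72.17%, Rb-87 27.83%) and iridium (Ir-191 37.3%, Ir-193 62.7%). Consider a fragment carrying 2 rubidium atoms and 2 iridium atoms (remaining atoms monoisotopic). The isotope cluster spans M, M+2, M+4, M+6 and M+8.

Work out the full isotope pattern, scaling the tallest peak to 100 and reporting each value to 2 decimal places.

17.96 : 74.24 : 100.00 : 48.12 : 7.55

Rubidium pattern (n=2): 0.52085089 : 0.40169822 : 0.07745089
Iridium pattern (n=2): 0.139129 : 0.467742 : 0.393129
Convolve the two distributions (both contribute in 2-u steps):
  M: 0.52085089×0.139129 = 0.072465
  M+2: 0.52085089×0.467742 + 0.40169822×0.139129 = 0.299512
  M+4: 0.52085089×0.393129 + 0.40169822×0.467742 + 0.07745089×0.139129 = 0.403428
  M+6: 0.40169822×0.393129 + 0.07745089×0.467742 = 0.194146
  M+8: 0.07745089×0.393129 = 0.030448
Scale to base peak (0.403428) = 100: 17.96 : 74.24 : 100.00 : 48.12 : 7.55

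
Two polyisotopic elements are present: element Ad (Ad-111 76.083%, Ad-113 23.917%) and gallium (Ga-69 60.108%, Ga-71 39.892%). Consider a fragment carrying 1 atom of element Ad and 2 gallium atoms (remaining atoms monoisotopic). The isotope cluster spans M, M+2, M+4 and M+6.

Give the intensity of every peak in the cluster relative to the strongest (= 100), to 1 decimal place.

60.9 : 100.0 : 52.2 : 8.4

Element Ad pattern (n=1): 0.76083 : 0.23917
Gallium pattern (n=2): 0.36129717 : 0.47956567 : 0.15913717
Convolve the two distributions (both contribute in 2-u steps):
  M: 0.76083×0.36129717 = 0.274886
  M+2: 0.76083×0.47956567 + 0.23917×0.36129717 = 0.451279
  M+4: 0.76083×0.15913717 + 0.23917×0.47956567 = 0.235774
  M+6: 0.23917×0.15913717 = 0.038061
Scale to base peak (0.451279) = 100: 60.9 : 100.0 : 52.2 : 8.4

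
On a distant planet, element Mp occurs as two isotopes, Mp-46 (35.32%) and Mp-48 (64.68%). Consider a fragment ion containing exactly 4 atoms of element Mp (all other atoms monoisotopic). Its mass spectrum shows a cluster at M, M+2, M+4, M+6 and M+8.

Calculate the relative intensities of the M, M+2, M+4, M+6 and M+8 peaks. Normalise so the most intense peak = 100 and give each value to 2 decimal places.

The 4 Mp atoms are independent, so intensities follow the terms of (0.3532 + 0.6468)^4.
P(M) = 0.3532^4 = 0.015563
P(M+2) = 4 × 0.3532^3 × 0.6468^1 = 0.113997
P(M+4) = 6 × 0.3532^2 × 0.6468^2 = 0.313136
P(M+6) = 4 × 0.3532^1 × 0.6468^3 = 0.382288
P(M+8) = 0.6468^4 = 0.175017
The M+6 peak is largest (0.382288); scaling to 100 gives 4.07 : 29.82 : 81.91 : 100.00 : 45.78.

4.07 : 29.82 : 81.91 : 100.00 : 45.78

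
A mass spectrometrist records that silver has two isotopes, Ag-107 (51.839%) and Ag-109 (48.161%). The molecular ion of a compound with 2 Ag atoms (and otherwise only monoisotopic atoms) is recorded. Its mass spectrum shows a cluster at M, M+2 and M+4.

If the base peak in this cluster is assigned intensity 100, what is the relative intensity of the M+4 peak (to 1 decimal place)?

Term probabilities: M 0.2687, M+2 0.4993, M+4 0.2319. Base peak = M+2.
P(M+2) = C(2,1) × 0.51839^1 × 0.48161^1 = 2 × 0.51839 × 0.48161 = 0.499324 (base)
P(M+4) = C(2,2) × 0.51839^0 × 0.48161^2 = 1 × 1.0000 × 0.23194819 = 0.231948
Relative intensity = 0.231948 / 0.499324 × 100 = 46.5

46.5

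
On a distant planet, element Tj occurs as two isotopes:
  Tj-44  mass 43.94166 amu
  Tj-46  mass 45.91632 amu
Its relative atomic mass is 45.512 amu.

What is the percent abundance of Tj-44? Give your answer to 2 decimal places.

With x = fraction of Tj-44 (so Tj-46 is 1 − x):
43.94166·x + 45.91632·(1 − x) = 45.512
(43.94166 − 45.91632)·x = 45.512 − 45.91632
x = -0.40432 / -1.97466 = 0.20475 → 20.48% Tj-44, 79.52% Tj-46.

20.48%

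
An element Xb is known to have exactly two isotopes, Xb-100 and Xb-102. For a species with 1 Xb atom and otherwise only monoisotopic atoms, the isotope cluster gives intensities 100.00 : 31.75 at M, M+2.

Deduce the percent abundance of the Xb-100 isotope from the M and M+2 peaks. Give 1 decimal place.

75.9%

Write p for the Xb-100 fraction. I(M+2)/I(M) = [C(1,1)·p^0·(1−p)] / p^1 = 1·(1−p)/p = 31.75/100.00 = 0.3175
(1−p)/p = 0.3175/1 = 0.3175  ⇒  p = 1/(1 + 0.3175) = 0.7590
Xb-100: 75.9%, Xb-102: 24.1%.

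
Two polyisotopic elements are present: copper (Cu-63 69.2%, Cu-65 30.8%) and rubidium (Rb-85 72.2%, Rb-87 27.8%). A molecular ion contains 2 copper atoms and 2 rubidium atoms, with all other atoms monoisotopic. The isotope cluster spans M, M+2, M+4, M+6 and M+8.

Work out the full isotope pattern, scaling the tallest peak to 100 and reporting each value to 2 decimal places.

Copper pattern (n=2): 0.478864 : 0.426272 : 0.094864
Rubidium pattern (n=2): 0.521284 : 0.401432 : 0.077284
Convolve the two distributions (both contribute in 2-u steps):
  M: 0.478864×0.521284 = 0.249624
  M+2: 0.478864×0.401432 + 0.426272×0.521284 = 0.414440
  M+4: 0.478864×0.077284 + 0.426272×0.401432 + 0.094864×0.521284 = 0.257579
  M+6: 0.426272×0.077284 + 0.094864×0.401432 = 0.071025
  M+8: 0.094864×0.077284 = 0.007331
Scale to base peak (0.414440) = 100: 60.23 : 100.00 : 62.15 : 17.14 : 1.77

60.23 : 100.00 : 62.15 : 17.14 : 1.77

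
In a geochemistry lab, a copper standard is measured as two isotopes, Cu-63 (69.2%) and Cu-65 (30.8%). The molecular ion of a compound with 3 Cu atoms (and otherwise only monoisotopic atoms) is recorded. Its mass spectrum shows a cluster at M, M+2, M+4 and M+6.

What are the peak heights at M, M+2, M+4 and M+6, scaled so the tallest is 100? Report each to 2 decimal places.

The 3 Cu atoms are independent, so intensities follow the terms of (0.692 + 0.308)^3.
P(M) = 0.692^3 = 0.331374
P(M+2) = 3 × 0.692^2 × 0.308^1 = 0.442470
P(M+4) = 3 × 0.692^1 × 0.308^2 = 0.196938
P(M+6) = 0.308^3 = 0.029218
The M+2 peak is largest (0.442470); scaling to 100 gives 74.89 : 100.00 : 44.51 : 6.60.

74.89 : 100.00 : 44.51 : 6.60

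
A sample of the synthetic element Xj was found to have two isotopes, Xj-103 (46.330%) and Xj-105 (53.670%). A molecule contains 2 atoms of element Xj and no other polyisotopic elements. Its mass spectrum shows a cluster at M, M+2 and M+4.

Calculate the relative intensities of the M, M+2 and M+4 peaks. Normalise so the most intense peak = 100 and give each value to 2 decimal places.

43.16 : 100.00 : 57.92

Each Xj atom is independently Xj-103 (p = 0.46330) or Xj-105 (q = 0.53670); the cluster is the binomial expansion (p + q)^2.
P(M) = 0.46330^2 = 0.214647
P(M+2) = 2 × 0.46330^1 × 0.53670^1 = 0.497306
P(M+4) = 0.53670^2 = 0.288047
The M+2 peak is largest (0.497306); scaling to 100 gives 43.16 : 100.00 : 57.92.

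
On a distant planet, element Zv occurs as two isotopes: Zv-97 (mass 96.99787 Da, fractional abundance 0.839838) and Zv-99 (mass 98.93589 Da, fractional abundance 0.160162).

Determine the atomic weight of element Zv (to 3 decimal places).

97.308 Da

Ar = Σ fᵢ·mᵢ = 0.839838 × 96.99787 + 0.160162 × 98.93589
= 81.462497 + 15.845770 = 97.308267 Da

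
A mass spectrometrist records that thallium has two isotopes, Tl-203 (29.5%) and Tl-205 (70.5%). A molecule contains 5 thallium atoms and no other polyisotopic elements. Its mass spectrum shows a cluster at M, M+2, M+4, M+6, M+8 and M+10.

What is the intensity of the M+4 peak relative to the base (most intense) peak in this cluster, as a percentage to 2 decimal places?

35.02%

(0.295 + 0.705)^5 gives M 0.0022, M+2 0.0267, M+4 0.1276, M+6 0.3049, M+8 0.3644, M+10 0.1742; the largest is M+8.
P(M+8) = C(5,4) × 0.295^1 × 0.705^4 = 5 × 0.2950 × 0.24703385 = 0.364375 (base)
P(M+4) = C(5,2) × 0.295^3 × 0.705^2 = 10 × 0.02567237 × 0.497025 = 0.127598
Relative intensity = 0.127598 / 0.364375 × 100 = 35.02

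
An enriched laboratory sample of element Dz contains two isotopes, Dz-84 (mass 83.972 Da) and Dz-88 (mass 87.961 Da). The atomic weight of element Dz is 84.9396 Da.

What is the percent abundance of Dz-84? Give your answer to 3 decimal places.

Let x be the fractional abundance of Dz-84; then Dz-88 has abundance 1 − x.
83.972·x + 87.961·(1 − x) = 84.9396
(83.972 − 87.961)·x = 84.9396 − 87.961
x = -3.0214 / -3.989 = 0.75743 → 75.743% Dz-84, 24.257% Dz-88.

75.743%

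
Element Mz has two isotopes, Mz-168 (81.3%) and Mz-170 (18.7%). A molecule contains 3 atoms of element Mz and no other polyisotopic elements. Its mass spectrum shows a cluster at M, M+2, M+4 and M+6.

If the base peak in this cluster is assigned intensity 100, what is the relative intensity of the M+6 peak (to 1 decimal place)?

1.2

(0.813 + 0.187)^3 gives M 0.5374, M+2 0.3708, M+4 0.0853, M+6 0.0065; the largest is M.
P(M) = C(3,0) × 0.813^3 × 0.187^0 = 1 × 0.5373678 × 1.0000 = 0.537368 (base)
P(M+6) = C(3,3) × 0.813^0 × 0.187^3 = 1 × 1.0000 × 0.0065392 = 0.006539
Relative intensity = 0.006539 / 0.537368 × 100 = 1.2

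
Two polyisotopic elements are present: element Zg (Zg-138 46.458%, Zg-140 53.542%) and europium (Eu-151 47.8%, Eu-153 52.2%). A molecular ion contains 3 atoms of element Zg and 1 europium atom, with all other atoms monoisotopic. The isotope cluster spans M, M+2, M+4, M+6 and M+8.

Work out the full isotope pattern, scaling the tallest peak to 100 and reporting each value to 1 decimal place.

12.9 : 58.6 : 100.0 : 75.8 : 21.5

Element Zg pattern (n=3): 0.10027243 : 0.34668645 : 0.39954982 : 0.1534913
Europium pattern (n=1): 0.4780 : 0.5220
Convolve the two distributions (both contribute in 2-u steps):
  M: 0.10027243×0.4780 = 0.047930
  M+2: 0.10027243×0.5220 + 0.34668645×0.4780 = 0.218058
  M+4: 0.34668645×0.5220 + 0.39954982×0.4780 = 0.371955
  M+6: 0.39954982×0.5220 + 0.1534913×0.4780 = 0.281934
  M+8: 0.1534913×0.5220 = 0.080122
Scale to base peak (0.371955) = 100: 12.9 : 58.6 : 100.0 : 75.8 : 21.5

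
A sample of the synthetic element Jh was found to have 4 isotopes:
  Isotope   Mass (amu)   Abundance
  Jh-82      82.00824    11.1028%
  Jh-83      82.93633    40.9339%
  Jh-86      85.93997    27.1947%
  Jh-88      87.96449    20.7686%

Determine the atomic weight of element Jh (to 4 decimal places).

84.6944 amu

Weight each isotope mass by its fractional abundance: 0.111028 × 82.00824 + 0.409339 × 82.93633 + 0.271947 × 85.93997 + 0.207686 × 87.96449
= 9.105211 + 33.949074 + 23.371117 + 18.268993 = 84.694395 amu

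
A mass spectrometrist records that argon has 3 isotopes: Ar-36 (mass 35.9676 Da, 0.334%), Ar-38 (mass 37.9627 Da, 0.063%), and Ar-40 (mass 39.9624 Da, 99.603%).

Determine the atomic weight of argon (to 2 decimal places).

39.95 Da

Ar = Σ fᵢ·mᵢ = 0.00334 × 35.9676 + 0.00063 × 37.9627 + 0.99603 × 39.9624
= 0.12013 + 0.02392 + 39.80375 = 39.94780 Da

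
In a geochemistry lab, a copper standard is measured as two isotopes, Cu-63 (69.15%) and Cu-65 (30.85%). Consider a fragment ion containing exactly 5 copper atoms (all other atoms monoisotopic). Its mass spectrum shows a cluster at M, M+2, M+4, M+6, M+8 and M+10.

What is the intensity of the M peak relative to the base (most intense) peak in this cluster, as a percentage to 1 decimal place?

44.8%

Binomial terms of (0.6915 + 0.3085)^5: M 0.1581, M+2 0.3527, M+4 0.3147, M+6 0.1404, M+8 0.0313, M+10 0.0028 → M+2 is the base peak.
P(M+2) = C(5,1) × 0.6915^4 × 0.3085^1 = 5 × 0.2286487 × 0.3085 = 0.352691 (base)
P(M) = C(5,0) × 0.6915^5 × 0.3085^0 = 1 × 0.15811058 × 1.0000 = 0.158111
Relative intensity = 0.158111 / 0.352691 × 100 = 44.8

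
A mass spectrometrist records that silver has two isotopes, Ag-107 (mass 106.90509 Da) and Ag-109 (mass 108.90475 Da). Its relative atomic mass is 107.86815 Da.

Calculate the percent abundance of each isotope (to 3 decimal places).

Let x be the fractional abundance of Ag-107; then Ag-109 has abundance 1 − x.
106.90509·x + 108.90475·(1 − x) = 107.86815
(106.90509 − 108.90475)·x = 107.86815 − 108.90475
x = -1.03660 / -1.99966 = 0.51839 → 51.839% Ag-107, 48.161% Ag-109.

Ag-107: 51.839%, Ag-109: 48.161%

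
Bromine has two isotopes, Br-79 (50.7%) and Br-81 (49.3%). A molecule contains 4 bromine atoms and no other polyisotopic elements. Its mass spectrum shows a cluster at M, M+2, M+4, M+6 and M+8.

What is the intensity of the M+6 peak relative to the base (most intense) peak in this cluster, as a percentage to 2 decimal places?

Binomial terms of (0.507 + 0.493)^4: M 0.0661, M+2 0.2570, M+4 0.3749, M+6 0.2430, M+8 0.0591 → M+4 is the base peak.
P(M+4) = C(4,2) × 0.507^2 × 0.493^2 = 6 × 0.257049 × 0.243049 = 0.374853 (base)
P(M+6) = C(4,3) × 0.507^1 × 0.493^3 = 4 × 0.5070 × 0.11982316 = 0.243001
Relative intensity = 0.243001 / 0.374853 × 100 = 64.83

64.83%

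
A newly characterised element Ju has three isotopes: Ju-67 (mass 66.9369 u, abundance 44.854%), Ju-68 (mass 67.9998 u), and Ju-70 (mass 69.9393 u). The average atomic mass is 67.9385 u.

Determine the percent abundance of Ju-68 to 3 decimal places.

33.725%

The remaining 55.146% is split between Ju-68 (fraction x) and Ju-70 (fraction 0.55146 − x).
Substituting: 67.9998x + 69.9393(0.55146 − x) = 37.914622874
(67.9998 − 69.9393)x = -0.654103504  ⇒  x = 0.33725, y = 0.21421
Ju-68: 33.725%, Ju-70: 21.421%.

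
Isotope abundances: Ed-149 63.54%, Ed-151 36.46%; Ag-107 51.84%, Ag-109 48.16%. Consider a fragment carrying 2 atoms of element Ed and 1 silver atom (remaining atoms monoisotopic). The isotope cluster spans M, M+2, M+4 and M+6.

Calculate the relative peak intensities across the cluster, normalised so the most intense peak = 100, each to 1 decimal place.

48.2 : 100.0 : 67.2 : 14.7

Element Ed pattern (n=2): 0.40373316 : 0.46333368 : 0.13293316
Silver pattern (n=1): 0.5184 : 0.4816
Convolve the two distributions (both contribute in 2-u steps):
  M: 0.40373316×0.5184 = 0.209295
  M+2: 0.40373316×0.4816 + 0.46333368×0.5184 = 0.434630
  M+4: 0.46333368×0.4816 + 0.13293316×0.5184 = 0.292054
  M+6: 0.13293316×0.4816 = 0.064021
Scale to base peak (0.434630) = 100: 48.2 : 100.0 : 67.2 : 14.7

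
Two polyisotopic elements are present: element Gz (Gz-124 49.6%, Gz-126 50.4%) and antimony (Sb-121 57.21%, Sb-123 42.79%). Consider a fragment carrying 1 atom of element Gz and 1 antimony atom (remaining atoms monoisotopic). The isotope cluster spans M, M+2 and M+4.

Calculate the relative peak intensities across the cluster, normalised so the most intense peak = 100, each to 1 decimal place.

Element Gz pattern (n=1): 0.4960 : 0.5040
Antimony pattern (n=1): 0.5721 : 0.4279
Convolve the two distributions (both contribute in 2-u steps):
  M: 0.4960×0.5721 = 0.283762
  M+2: 0.4960×0.4279 + 0.5040×0.5721 = 0.500577
  M+4: 0.5040×0.4279 = 0.215662
Scale to base peak (0.500577) = 100: 56.7 : 100.0 : 43.1

56.7 : 100.0 : 43.1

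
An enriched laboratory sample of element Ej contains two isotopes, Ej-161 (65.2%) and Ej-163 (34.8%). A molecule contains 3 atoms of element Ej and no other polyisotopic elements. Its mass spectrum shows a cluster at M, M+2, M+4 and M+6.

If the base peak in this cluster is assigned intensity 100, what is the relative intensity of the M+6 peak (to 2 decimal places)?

Binomial terms of (0.652 + 0.348)^3: M 0.2772, M+2 0.4438, M+4 0.2369, M+6 0.0421 → M+2 is the base peak.
P(M+2) = C(3,1) × 0.652^2 × 0.348^1 = 3 × 0.425104 × 0.3480 = 0.443809 (base)
P(M+6) = C(3,3) × 0.652^0 × 0.348^3 = 1 × 1.0000 × 0.04214419 = 0.042144
Relative intensity = 0.042144 / 0.443809 × 100 = 9.50

9.50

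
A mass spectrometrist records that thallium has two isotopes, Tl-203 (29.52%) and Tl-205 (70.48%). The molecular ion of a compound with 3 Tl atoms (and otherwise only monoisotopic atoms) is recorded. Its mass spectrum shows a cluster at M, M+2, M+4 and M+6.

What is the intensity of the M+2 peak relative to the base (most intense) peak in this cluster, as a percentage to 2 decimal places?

41.88%

Term probabilities: M 0.0257, M+2 0.1843, M+4 0.4399, M+6 0.3501. Base peak = M+4.
P(M+4) = C(3,2) × 0.2952^1 × 0.7048^2 = 3 × 0.2952 × 0.49674304 = 0.439916 (base)
P(M+2) = C(3,1) × 0.2952^2 × 0.7048^1 = 3 × 0.08714304 × 0.7048 = 0.184255
Relative intensity = 0.184255 / 0.439916 × 100 = 41.88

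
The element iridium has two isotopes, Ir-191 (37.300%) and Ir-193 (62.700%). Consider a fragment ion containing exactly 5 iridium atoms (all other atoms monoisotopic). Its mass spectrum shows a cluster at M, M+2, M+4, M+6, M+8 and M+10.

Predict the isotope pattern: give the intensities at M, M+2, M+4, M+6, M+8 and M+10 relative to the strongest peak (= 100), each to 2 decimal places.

2.11 : 17.70 : 59.49 : 100.00 : 84.05 : 28.26

Each Ir atom is independently Ir-191 (p = 0.37300) or Ir-193 (q = 0.62700); the cluster is the binomial expansion (p + q)^5.
P(M) = 0.37300^5 = 0.007220
P(M+2) = 5 × 0.37300^4 × 0.62700^1 = 0.060684
P(M+4) = 10 × 0.37300^3 × 0.62700^2 = 0.204015
P(M+6) = 10 × 0.37300^2 × 0.62700^3 = 0.342942
P(M+8) = 5 × 0.37300^1 × 0.62700^4 = 0.288237
P(M+10) = 0.62700^5 = 0.096903
The M+6 peak is largest (0.342942); scaling to 100 gives 2.11 : 17.70 : 59.49 : 100.00 : 84.05 : 28.26.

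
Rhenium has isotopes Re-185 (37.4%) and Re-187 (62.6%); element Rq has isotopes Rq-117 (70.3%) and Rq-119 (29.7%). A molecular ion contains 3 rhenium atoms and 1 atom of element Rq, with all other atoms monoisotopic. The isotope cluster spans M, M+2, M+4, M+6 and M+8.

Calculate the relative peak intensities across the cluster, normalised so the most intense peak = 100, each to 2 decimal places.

9.50 : 51.72 : 100.00 : 78.28 : 18.82

Rhenium pattern (n=3): 0.05231362 : 0.26268713 : 0.43968487 : 0.24531438
Element Rq pattern (n=1): 0.7030 : 0.2970
Convolve the two distributions (both contribute in 2-u steps):
  M: 0.05231362×0.7030 = 0.036776
  M+2: 0.05231362×0.2970 + 0.26268713×0.7030 = 0.200206
  M+4: 0.26268713×0.2970 + 0.43968487×0.7030 = 0.387117
  M+6: 0.43968487×0.2970 + 0.24531438×0.7030 = 0.303042
  M+8: 0.24531438×0.2970 = 0.072858
Scale to base peak (0.387117) = 100: 9.50 : 51.72 : 100.00 : 78.28 : 18.82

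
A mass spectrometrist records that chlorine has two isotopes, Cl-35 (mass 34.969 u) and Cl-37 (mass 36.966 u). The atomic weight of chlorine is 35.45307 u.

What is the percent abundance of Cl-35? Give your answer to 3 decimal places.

75.760%

Let x be the fractional abundance of Cl-35; then Cl-37 has abundance 1 − x.
34.969·x + 36.966·(1 − x) = 35.45307
(34.969 − 36.966)·x = 35.45307 − 36.966
x = -1.51293 / -1.997 = 0.75760 → 75.760% Cl-35, 24.240% Cl-37.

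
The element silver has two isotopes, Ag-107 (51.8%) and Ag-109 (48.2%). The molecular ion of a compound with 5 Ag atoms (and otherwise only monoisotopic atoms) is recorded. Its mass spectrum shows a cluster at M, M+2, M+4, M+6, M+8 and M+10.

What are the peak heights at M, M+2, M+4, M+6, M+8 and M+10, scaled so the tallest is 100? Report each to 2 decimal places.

Each Ag atom is independently Ag-107 (p = 0.518) or Ag-109 (q = 0.482); the cluster is the binomial expansion (p + q)^5.
P(M) = 0.518^5 = 0.037295
P(M+2) = 5 × 0.518^4 × 0.482^1 = 0.173515
P(M+4) = 10 × 0.518^3 × 0.482^2 = 0.322911
P(M+6) = 10 × 0.518^2 × 0.482^3 = 0.300470
P(M+8) = 5 × 0.518^1 × 0.482^4 = 0.139794
P(M+10) = 0.482^5 = 0.026016
The M+4 peak is largest (0.322911); scaling to 100 gives 11.55 : 53.73 : 100.00 : 93.05 : 43.29 : 8.06.

11.55 : 53.73 : 100.00 : 93.05 : 43.29 : 8.06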